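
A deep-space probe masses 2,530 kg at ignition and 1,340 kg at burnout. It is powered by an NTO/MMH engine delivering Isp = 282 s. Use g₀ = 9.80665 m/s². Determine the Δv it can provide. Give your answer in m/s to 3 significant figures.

v_e = Isp · g₀ = 282 × 9.80665 = 2765.5 m/s.
Δv = v_e · ln(m₀/m_f) = 2765.5 × ln(1.888) = 2765.5 × 0.6355 ≈ 1757.6 m/s.

Δv ≈ 1760 m/s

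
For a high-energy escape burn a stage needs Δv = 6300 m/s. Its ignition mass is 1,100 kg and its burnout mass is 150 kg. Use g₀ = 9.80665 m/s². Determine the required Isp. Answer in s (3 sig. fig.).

ln(m₀/m_f) = ln(1100/150) = ln(7.333) = 1.9924.
v_e = Δv / ln(m₀/m_f) = 6300 / 1.9924 = 3162.0 m/s.
Isp = v_e / g₀ = 3162.0 / 9.80665 = 322.4 s.

Isp ≈ 322 s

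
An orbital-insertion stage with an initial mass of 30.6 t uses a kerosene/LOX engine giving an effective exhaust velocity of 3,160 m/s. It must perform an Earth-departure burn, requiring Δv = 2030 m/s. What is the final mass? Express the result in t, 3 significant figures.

m₀/m_f = exp(Δv / v_e) = exp(2030 / 3160.0) = exp(0.6424) = 1.9010.
m_f = m₀ / 1.9010 = 30.6 / 1.9010 = 16.0968 t.

final mass ≈ 16.1 t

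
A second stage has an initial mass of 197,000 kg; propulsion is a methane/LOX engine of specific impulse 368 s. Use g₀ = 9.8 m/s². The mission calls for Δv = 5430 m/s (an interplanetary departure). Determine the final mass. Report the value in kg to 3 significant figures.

final mass ≈ 43700 kg

v_e = Isp · g₀ = 368 × 9.8 = 3606.4 m/s.
m₀/m_f = exp(Δv / v_e) = exp(5430 / 3606.4) = exp(1.5057) = 4.5071.
m_f = m₀ / 4.5071 = 197,000 / 4.5071 = 43,708.8 kg.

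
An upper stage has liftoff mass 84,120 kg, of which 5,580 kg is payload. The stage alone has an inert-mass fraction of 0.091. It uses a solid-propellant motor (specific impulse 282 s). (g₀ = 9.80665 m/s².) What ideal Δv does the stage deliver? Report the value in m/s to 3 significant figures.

Δv ≈ 5220 m/s

Stage wet mass = m₀ − payload = 84,120 − 5,580 = 78,540 kg.
Stage dry mass = ε × stage wet mass = 0.091 × 78,540 = 7,147.14 kg.
Burnout mass m_f = stage dry + payload = 7,147.14 + 5,580 = 12,727.14 kg.
v_e = Isp · g₀ = 282 × 9.80665 = 2765.5 m/s.
Using Δv = v_e ln(m₀/m_f): Δv = v_e · ln(84,120/12,727.14) = 2765.5 × ln(6.609) = 2765.5 × 1.8885 ≈ 5223 m/s.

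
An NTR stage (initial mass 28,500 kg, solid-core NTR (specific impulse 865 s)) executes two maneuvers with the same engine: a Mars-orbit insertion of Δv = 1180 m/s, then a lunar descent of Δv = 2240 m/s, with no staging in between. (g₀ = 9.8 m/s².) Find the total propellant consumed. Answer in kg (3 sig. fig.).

total propellant consumed ≈ 9460 kg

v_e = Isp · g₀ = 865 × 9.8 = 8477.0 m/s.
After the first burn: m = 28500 × exp(−1180/8477.0) = 28500 × 0.87005 = 24,796.4 kg.
After the second burn: m = 24,796.4 × exp(−2240/8477.0) = 24,796.4 × 0.76779 = 19,038.4 kg.
Total propellant = m₀ − m_final = 28500 − 19,038.4 = 9,461.6 kg.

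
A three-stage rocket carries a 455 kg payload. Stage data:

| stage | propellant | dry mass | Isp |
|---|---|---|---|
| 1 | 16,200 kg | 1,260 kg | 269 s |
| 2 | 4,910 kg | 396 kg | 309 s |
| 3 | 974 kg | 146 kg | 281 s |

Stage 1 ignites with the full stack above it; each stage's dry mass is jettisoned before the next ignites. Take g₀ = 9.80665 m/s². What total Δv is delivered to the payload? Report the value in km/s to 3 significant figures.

Ignition mass of stage 1 = 16,200+1,260 + 4,910+396 + 974+146 + 455 = 24,341 kg.
Stage 1: m₀ = 24,341 kg, m_f = 24,341 − 16,200 = 8,141 kg; Δv = 269×9.80665×ln(2.99) = 2638.0×1.0952 ≈ 2889 m/s.
Stage 2: m₀ = 6,881 kg, m_f = 6,881 − 4,910 = 1,971 kg; Δv = 309×9.80665×ln(3.491) = 3030.3×1.2502 ≈ 3788 m/s.
Stage 3: m₀ = 1,575 kg, m_f = 1,575 − 974 = 601 kg; Δv = 281×9.80665×ln(2.621) = 2755.7×0.9634 ≈ 2655 m/s.
Total Δv = 2889 + 3788 + 2655 = 9332 m/s.

Δv ≈ 9.33 km/s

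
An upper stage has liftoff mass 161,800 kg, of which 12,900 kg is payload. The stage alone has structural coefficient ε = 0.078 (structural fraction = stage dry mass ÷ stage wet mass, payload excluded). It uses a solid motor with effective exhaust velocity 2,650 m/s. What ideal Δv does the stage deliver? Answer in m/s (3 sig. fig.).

Stage wet mass = m₀ − payload = 161,800 − 12,900 = 148,900 kg.
Stage dry mass = ε × stage wet mass = 0.078 × 148,900 = 11,614.2 kg.
Burnout mass m_f = stage dry + payload = 11,614.2 + 12,900 = 24,514.2 kg.
Rocket equation: Δv = v_e · ln(161,800/24,514.2) = 2650.0 × ln(6.6) = 2650.0 × 1.8871 ≈ 5001 m/s.

Δv ≈ 5000 m/s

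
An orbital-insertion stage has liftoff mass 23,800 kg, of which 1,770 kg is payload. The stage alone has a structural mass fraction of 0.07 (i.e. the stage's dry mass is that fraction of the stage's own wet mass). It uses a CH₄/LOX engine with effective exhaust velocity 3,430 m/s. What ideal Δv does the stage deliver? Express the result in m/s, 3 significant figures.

Stage wet mass = m₀ − payload = 23,800 − 1,770 = 22,030 kg.
Stage dry mass = ε × stage wet mass = 0.07 × 22,030 = 1,542.1 kg.
Burnout mass m_f = stage dry + payload = 1,542.1 + 1,770 = 3,312.1 kg.
By the Tsiolkovsky rocket equation, Δv = v_e · ln(23,800/3,312.1) = 3430.0 × ln(7.186) = 3430.0 × 1.9721 ≈ 6764 m/s.

Δv ≈ 6760 m/s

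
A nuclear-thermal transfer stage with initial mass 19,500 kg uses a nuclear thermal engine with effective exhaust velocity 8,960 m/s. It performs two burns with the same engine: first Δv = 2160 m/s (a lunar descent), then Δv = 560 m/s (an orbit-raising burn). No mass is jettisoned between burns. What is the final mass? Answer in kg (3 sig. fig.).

After the first burn: m = 19500 × exp(−2160/8960.0) = 19500 × 0.78579 = 15,322.9 kg.
After the second burn: m = 15,322.9 × exp(−560/8960.0) = 15,322.9 × 0.93941 = 14,394.5 kg.

final mass ≈ 14400 kg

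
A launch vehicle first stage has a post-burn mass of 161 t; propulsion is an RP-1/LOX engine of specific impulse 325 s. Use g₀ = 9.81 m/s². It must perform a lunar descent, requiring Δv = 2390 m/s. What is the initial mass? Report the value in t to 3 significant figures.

v_e = Isp · g₀ = 325 × 9.81 = 3188.2 m/s.
From the ideal rocket equation, m₀/m_f = exp(Δv / v_e) = exp(2390 / 3188.2) = exp(0.7496) = 2.1162.
m₀ = m_f × 2.1162 = 161 × 2.1162 = 340.708 t.

initial mass ≈ 341 t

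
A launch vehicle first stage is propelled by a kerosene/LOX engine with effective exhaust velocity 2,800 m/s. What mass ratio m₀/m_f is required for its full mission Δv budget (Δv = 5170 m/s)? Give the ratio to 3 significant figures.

mass ratio ≈ 6.34

From the ideal rocket equation, m₀/m_f = exp(Δv / v_e) = exp(5170 / 2800.0) = exp(1.8464) = 6.3371.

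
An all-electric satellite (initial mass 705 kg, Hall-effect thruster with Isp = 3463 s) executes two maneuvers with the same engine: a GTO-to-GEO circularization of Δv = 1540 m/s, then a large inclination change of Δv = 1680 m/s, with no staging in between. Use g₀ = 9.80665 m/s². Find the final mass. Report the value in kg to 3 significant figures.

v_e = Isp · g₀ = 3463 × 9.80665 = 33960.4 m/s.
After the first burn: m = 705 × exp(−1540/33960.4) = 705 × 0.95567 = 673.747 kg.
After the second burn: m = 673.747 × exp(−1680/33960.4) = 673.747 × 0.95173 = 641.225 kg.

final mass ≈ 641 kg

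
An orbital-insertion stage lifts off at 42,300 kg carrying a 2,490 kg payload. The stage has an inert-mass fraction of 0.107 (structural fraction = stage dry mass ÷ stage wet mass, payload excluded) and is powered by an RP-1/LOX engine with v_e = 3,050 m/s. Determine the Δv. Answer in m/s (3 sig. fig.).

Δv ≈ 5600 m/s

Stage wet mass = m₀ − payload = 42,300 − 2,490 = 39,810 kg.
Stage dry mass = ε × stage wet mass = 0.107 × 39,810 = 4,259.67 kg.
Burnout mass m_f = stage dry + payload = 4,259.67 + 2,490 = 6,749.67 kg.
Using Δv = v_e ln(m₀/m_f): Δv = v_e · ln(42,300/6,749.67) = 3050.0 × ln(6.267) = 3050.0 × 1.8353 ≈ 5598 m/s.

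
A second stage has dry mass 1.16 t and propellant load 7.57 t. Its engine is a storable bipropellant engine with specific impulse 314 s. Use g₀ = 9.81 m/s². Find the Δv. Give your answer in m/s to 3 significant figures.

Δv ≈ 6220 m/s

v_e = Isp · g₀ = 314 × 9.81 = 3080.3 m/s.
m₀ = m_dry + m_prop = 1.16 + 7.57 = 8.73 t.
Using Δv = v_e ln(m₀/m_f): Δv = v_e · ln(m₀/m_f) = 3080.3 × ln(7.526) = 3080.3 × 2.0183 ≈ 6217.2 m/s.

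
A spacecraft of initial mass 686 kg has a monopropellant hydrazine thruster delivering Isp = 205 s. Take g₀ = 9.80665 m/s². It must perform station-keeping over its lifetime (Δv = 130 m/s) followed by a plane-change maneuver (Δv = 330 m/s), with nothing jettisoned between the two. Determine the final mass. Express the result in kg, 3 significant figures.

final mass ≈ 546 kg

v_e = Isp · g₀ = 205 × 9.80665 = 2010.4 m/s.
After the first burn: m = 686 × exp(−130/2010.4) = 686 × 0.93738 = 643.043 kg.
After the second burn: m = 643.043 × exp(−330/2010.4) = 643.043 × 0.84862 = 545.699 kg.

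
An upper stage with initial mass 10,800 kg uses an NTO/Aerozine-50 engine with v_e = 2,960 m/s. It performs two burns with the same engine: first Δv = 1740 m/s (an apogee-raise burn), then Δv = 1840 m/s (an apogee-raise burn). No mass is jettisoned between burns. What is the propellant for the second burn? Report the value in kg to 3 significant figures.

After the first burn: m = 10800 × exp(−1740/2960.0) = 10800 × 0.55553 = 5,999.72 kg.
After the second burn: m = 5,999.72 × exp(−1840/2960.0) = 5,999.72 × 0.53707 = 3,222.27 kg.
Second-burn propellant = 5,999.72 − 3,222.27 = 2,777.45 kg.

propellant for the second burn ≈ 2780 kg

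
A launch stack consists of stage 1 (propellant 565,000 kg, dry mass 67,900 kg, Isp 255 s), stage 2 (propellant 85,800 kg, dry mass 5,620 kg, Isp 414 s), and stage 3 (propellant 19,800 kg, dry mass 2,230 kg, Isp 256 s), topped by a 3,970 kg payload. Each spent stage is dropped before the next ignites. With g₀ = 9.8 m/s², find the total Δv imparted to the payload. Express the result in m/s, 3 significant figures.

Ignition mass of stage 1 = 565,000+67,900 + 85,800+5,620 + 19,800+2,230 + 3,970 = 750,320 kg.
Stage 1: m₀ = 750,320 kg, m_f = 750,320 − 565,000 = 185,320 kg; Δv = 255×9.8×ln(4.049) = 2499.0×1.3984 ≈ 3495 m/s.
Stage 2: m₀ = 117,420 kg, m_f = 117,420 − 85,800 = 31,620 kg; Δv = 414×9.8×ln(3.713) = 4057.2×1.3120 ≈ 5323 m/s.
Stage 3: m₀ = 26,000 kg, m_f = 26,000 − 19,800 = 6,200 kg; Δv = 256×9.8×ln(4.194) = 2508.8×1.4335 ≈ 3596 m/s.
Total Δv = 3495 + 5323 + 3596 = 12414 m/s.

Δv ≈ 12400 m/s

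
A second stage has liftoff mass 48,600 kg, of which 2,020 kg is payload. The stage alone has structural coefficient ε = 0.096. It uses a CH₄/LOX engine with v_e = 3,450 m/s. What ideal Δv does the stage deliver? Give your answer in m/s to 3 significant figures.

Δv ≈ 6950 m/s

Stage wet mass = m₀ − payload = 48,600 − 2,020 = 46,580 kg.
Stage dry mass = ε × stage wet mass = 0.096 × 46,580 = 4,471.68 kg.
Burnout mass m_f = stage dry + payload = 4,471.68 + 2,020 = 6,491.68 kg.
By the Tsiolkovsky rocket equation, Δv = v_e · ln(48,600/6,491.68) = 3450.0 × ln(7.487) = 3450.0 × 2.0131 ≈ 6945 m/s.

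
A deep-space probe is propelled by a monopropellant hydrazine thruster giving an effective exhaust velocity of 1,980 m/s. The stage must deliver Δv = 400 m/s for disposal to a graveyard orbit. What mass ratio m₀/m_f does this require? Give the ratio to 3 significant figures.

Using Δv = v_e ln(m₀/m_f): m₀/m_f = exp(Δv / v_e) = exp(400 / 1980.0) = exp(0.2020) = 1.2239.

mass ratio ≈ 1.22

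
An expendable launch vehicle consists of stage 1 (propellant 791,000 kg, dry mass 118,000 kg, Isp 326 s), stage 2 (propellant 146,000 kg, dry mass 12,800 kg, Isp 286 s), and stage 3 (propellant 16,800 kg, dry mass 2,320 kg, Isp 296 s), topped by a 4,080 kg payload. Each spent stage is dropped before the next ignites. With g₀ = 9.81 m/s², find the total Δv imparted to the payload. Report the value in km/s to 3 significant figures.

Ignition mass of stage 1 = 791,000+118,000 + 146,000+12,800 + 16,800+2,320 + 4,080 = 1,091,000 kg.
Stage 1: m₀ = 1,091,000 kg, m_f = 1,091,000 − 791,000 = 300,000 kg; Δv = 326×9.81×ln(3.637) = 3198.1×1.2911 ≈ 4129 m/s.
Stage 2: m₀ = 182,000 kg, m_f = 182,000 − 146,000 = 36,000 kg; Δv = 286×9.81×ln(5.056) = 2805.7×1.6205 ≈ 4547 m/s.
Stage 3: m₀ = 23,200 kg, m_f = 23,200 − 16,800 = 6,400 kg; Δv = 296×9.81×ln(3.625) = 2903.8×1.2879 ≈ 3740 m/s.
Total Δv = 4129 + 4547 + 3740 = 12416 m/s.

Δv ≈ 12.4 km/s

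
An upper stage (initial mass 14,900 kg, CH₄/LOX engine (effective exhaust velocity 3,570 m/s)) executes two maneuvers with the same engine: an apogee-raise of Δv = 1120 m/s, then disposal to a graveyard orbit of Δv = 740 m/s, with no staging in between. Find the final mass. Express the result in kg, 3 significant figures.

After the first burn: m = 14900 × exp(−1120/3570.0) = 14900 × 0.73072 = 10,887.7 kg.
After the second burn: m = 10,887.7 × exp(−740/3570.0) = 10,887.7 × 0.81279 = 8,849.41 kg.

final mass ≈ 8850 kg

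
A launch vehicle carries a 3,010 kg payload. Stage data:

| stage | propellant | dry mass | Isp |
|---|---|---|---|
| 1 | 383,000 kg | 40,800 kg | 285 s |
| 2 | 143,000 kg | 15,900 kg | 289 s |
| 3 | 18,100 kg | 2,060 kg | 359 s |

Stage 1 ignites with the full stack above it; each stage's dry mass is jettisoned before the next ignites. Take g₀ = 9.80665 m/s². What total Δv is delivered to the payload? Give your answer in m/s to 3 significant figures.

Δv ≈ 12500 m/s

Ignition mass of stage 1 = 383,000+40,800 + 143,000+15,900 + 18,100+2,060 + 3,010 = 605,870 kg.
Stage 1: m₀ = 605,870 kg, m_f = 605,870 − 383,000 = 222,870 kg; Δv = 285×9.80665×ln(2.718) = 2794.9×1.0001 ≈ 2795 m/s.
Stage 2: m₀ = 182,070 kg, m_f = 182,070 − 143,000 = 39,070 kg; Δv = 289×9.80665×ln(4.66) = 2834.1×1.5390 ≈ 4362 m/s.
Stage 3: m₀ = 23,170 kg, m_f = 23,170 − 18,100 = 5,070 kg; Δv = 359×9.80665×ln(4.57) = 3520.6×1.5195 ≈ 5350 m/s.
Total Δv = 2795 + 4362 + 5350 = 12507 m/s.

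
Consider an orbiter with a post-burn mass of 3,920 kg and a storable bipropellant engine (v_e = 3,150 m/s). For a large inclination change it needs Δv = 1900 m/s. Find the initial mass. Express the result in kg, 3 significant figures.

By the Tsiolkovsky rocket equation, m₀/m_f = exp(Δv / v_e) = exp(1900 / 3150.0) = exp(0.6032) = 1.8279.
m₀ = m_f × 1.8279 = 3,920 × 1.8279 = 7,165.37 kg.

initial mass ≈ 7170 kg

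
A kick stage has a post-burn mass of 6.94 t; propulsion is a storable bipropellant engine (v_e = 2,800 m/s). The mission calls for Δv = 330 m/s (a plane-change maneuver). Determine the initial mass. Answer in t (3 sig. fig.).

initial mass ≈ 7.81 t

m₀/m_f = exp(Δv / v_e) = exp(330 / 2800.0) = exp(0.1179) = 1.1251.
m₀ = m_f × 1.1251 = 6.94 × 1.1251 = 7.80819 t.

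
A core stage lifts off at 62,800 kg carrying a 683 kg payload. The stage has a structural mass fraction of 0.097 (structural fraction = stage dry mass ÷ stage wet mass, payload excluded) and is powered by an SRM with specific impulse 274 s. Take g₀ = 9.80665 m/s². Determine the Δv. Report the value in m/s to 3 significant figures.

Δv ≈ 6010 m/s

Stage wet mass = m₀ − payload = 62,800 − 683 = 62,117 kg.
Stage dry mass = ε × stage wet mass = 0.097 × 62,117 = 6,025.35 kg.
Burnout mass m_f = stage dry + payload = 6,025.35 + 683 = 6,708.35 kg.
v_e = Isp · g₀ = 274 × 9.80665 = 2687.0 m/s.
Rocket equation: Δv = v_e · ln(62,800/6,708.35) = 2687.0 × ln(9.361) = 2687.0 × 2.2366 ≈ 6010 m/s.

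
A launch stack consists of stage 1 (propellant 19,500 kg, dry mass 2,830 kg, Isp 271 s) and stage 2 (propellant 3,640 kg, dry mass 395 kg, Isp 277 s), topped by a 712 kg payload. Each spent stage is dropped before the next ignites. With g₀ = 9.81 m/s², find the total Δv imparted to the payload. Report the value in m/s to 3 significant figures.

Δv ≈ 7340 m/s

Ignition mass of stage 1 = 19,500+2,830 + 3,640+395 + 712 = 27,077 kg.
Stage 1: m₀ = 27,077 kg, m_f = 27,077 − 19,500 = 7,577 kg; Δv = 271×9.81×ln(3.574) = 2658.5×1.2736 ≈ 3386 m/s.
Stage 2: m₀ = 4,747 kg, m_f = 4,747 − 3,640 = 1,107 kg; Δv = 277×9.81×ln(4.288) = 2717.4×1.4559 ≈ 3956 m/s.
Total Δv = 3386 + 3956 = 7342 m/s.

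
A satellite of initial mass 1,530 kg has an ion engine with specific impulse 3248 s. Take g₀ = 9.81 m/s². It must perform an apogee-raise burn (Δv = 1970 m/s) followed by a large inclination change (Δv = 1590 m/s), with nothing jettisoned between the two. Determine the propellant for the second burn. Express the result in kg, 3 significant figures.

propellant for the second burn ≈ 70.0 kg

v_e = Isp · g₀ = 3248 × 9.81 = 31862.9 m/s.
After the first burn: m = 1530 × exp(−1970/31862.9) = 1530 × 0.94005 = 1,438.28 kg.
After the second burn: m = 1,438.28 × exp(−1590/31862.9) = 1,438.28 × 0.95132 = 1,368.26 kg.
Second-burn propellant = 1,438.28 − 1,368.26 = 70.02 kg.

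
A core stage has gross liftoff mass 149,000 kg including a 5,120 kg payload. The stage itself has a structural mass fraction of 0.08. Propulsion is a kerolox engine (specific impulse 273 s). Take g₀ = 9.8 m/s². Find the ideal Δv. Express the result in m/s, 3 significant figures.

Δv ≈ 5870 m/s

Stage wet mass = m₀ − payload = 149,000 − 5,120 = 143,880 kg.
Stage dry mass = ε × stage wet mass = 0.08 × 143,880 = 11,510.4 kg.
Burnout mass m_f = stage dry + payload = 11,510.4 + 5,120 = 16,630.4 kg.
v_e = Isp · g₀ = 273 × 9.8 = 2675.4 m/s.
Rocket equation: Δv = v_e · ln(149,000/16,630.4) = 2675.4 × ln(8.959) = 2675.4 × 2.1927 ≈ 5866 m/s.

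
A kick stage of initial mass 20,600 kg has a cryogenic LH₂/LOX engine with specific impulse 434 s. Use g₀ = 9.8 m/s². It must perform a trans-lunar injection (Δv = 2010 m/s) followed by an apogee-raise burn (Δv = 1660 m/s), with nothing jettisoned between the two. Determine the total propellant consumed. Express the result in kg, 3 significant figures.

total propellant consumed ≈ 11900 kg

v_e = Isp · g₀ = 434 × 9.8 = 4253.2 m/s.
After the first burn: m = 20600 × exp(−2010/4253.2) = 20600 × 0.62339 = 12,841.8 kg.
After the second burn: m = 12,841.8 × exp(−1660/4253.2) = 12,841.8 × 0.67686 = 8,692.1 kg.
Total propellant = m₀ − m_final = 20600 − 8,692.1 = 11,907.9 kg.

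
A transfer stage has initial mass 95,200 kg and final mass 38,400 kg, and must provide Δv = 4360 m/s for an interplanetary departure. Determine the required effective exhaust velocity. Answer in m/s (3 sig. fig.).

v_e ≈ 4800 m/s

ln(m₀/m_f) = ln(95200/38400) = ln(2.479) = 0.9079.
v_e = Δv / ln(m₀/m_f) = 4360 / 0.9079 = 4802.2 m/s.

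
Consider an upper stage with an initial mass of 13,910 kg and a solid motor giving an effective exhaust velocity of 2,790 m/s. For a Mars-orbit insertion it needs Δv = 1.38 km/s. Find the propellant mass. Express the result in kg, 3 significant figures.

propellant mass ≈ 5430 kg

m₀/m_f = exp(Δv / v_e) = exp(1380 / 2790.0) = exp(0.4946) = 1.6399.
m_f = 13,910 / 1.6399 = 8,482.22 kg, so propellant = m₀ − m_f = 13,910 − 8,482.22 = 5,427.78 kg.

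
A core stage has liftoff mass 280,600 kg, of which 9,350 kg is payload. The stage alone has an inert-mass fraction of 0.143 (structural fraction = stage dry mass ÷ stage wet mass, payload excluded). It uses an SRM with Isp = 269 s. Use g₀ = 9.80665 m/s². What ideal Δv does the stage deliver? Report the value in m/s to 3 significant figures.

Stage wet mass = m₀ − payload = 280,600 − 9,350 = 271,250 kg.
Stage dry mass = ε × stage wet mass = 0.143 × 271,250 = 38,788.8 kg.
Burnout mass m_f = stage dry + payload = 38,788.8 + 9,350 = 48,138.8 kg.
v_e = Isp · g₀ = 269 × 9.80665 = 2638.0 m/s.
Δv = v_e · ln(280,600/48,138.8) = 2638.0 × ln(5.829) = 2638.0 × 1.7628 ≈ 4650 m/s.

Δv ≈ 4650 m/s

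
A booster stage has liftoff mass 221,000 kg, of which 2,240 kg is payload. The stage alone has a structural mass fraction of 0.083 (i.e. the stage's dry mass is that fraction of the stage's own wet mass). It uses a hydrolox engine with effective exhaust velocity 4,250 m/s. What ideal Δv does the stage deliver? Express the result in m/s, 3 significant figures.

Stage wet mass = m₀ − payload = 221,000 − 2,240 = 218,760 kg.
Stage dry mass = ε × stage wet mass = 0.083 × 218,760 = 18,157.1 kg.
Burnout mass m_f = stage dry + payload = 18,157.1 + 2,240 = 20,397.1 kg.
Δv = v_e · ln(221,000/20,397.1) = 4250.0 × ln(10.83) = 4250.0 × 2.3828 ≈ 10127 m/s.

Δv ≈ 10100 m/s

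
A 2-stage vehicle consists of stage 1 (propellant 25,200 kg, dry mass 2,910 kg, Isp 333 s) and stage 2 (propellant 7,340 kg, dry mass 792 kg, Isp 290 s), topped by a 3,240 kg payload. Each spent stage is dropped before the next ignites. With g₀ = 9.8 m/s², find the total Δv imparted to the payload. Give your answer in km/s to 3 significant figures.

Ignition mass of stage 1 = 25,200+2,910 + 7,340+792 + 3,240 = 39,482 kg.
Stage 1: m₀ = 39,482 kg, m_f = 39,482 − 25,200 = 14,282 kg; Δv = 333×9.8×ln(2.764) = 3263.4×1.0168 ≈ 3318 m/s.
Stage 2: m₀ = 11,372 kg, m_f = 11,372 − 7,340 = 4,032 kg; Δv = 290×9.8×ln(2.82) = 2842.0×1.0369 ≈ 2947 m/s.
Total Δv = 3318 + 2947 = 6265 m/s.

Δv ≈ 6.27 km/s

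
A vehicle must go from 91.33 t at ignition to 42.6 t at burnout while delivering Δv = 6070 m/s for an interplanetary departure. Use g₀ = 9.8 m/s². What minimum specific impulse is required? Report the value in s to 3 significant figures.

ln(m₀/m_f) = ln(91330/42600) = ln(2.144) = 0.7626.
Rocket equation: v_e = Δv / ln(m₀/m_f) = 6070 / 0.7626 = 7959.4 m/s.
Isp = v_e / g₀ = 7959.4 / 9.8 = 812.2 s.

Isp ≈ 812 s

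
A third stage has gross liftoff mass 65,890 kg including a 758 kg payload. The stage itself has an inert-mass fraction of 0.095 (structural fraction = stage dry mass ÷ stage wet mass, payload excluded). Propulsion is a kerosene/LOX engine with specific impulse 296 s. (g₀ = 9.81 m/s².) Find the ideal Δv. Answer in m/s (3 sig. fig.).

Stage wet mass = m₀ − payload = 65,890 − 758 = 65,132 kg.
Stage dry mass = ε × stage wet mass = 0.095 × 65,132 = 6,187.54 kg.
Burnout mass m_f = stage dry + payload = 6,187.54 + 758 = 6,945.54 kg.
v_e = Isp · g₀ = 296 × 9.81 = 2903.8 m/s.
From the ideal rocket equation, Δv = v_e · ln(65,890/6,945.54) = 2903.8 × ln(9.487) = 2903.8 × 2.2499 ≈ 6533 m/s.

Δv ≈ 6530 m/s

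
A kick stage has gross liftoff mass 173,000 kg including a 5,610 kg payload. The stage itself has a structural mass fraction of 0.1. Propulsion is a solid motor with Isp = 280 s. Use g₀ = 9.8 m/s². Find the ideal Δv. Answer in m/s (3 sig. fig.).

Stage wet mass = m₀ − payload = 173,000 − 5,610 = 167,390 kg.
Stage dry mass = ε × stage wet mass = 0.1 × 167,390 = 16,739 kg.
Burnout mass m_f = stage dry + payload = 16,739 + 5,610 = 22,349 kg.
v_e = Isp · g₀ = 280 × 9.8 = 2744.0 m/s.
Δv = v_e · ln(173,000/22,349) = 2744.0 × ln(7.741) = 2744.0 × 2.0465 ≈ 5616 m/s.

Δv ≈ 5620 m/s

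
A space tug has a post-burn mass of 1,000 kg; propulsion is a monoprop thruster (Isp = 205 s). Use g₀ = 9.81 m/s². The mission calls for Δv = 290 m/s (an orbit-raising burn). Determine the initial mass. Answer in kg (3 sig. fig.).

v_e = Isp · g₀ = 205 × 9.81 = 2011.1 m/s.
Using Δv = v_e ln(m₀/m_f): m₀/m_f = exp(Δv / v_e) = exp(290 / 2011.1) = exp(0.1442) = 1.1551.
m₀ = m_f × 1.1551 = 1,000 × 1.1551 = 1,155.1 kg.

initial mass ≈ 1160 kg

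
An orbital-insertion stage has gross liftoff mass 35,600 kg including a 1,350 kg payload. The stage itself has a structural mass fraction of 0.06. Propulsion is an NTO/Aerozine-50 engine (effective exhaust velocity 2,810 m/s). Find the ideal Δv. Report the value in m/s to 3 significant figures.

Δv ≈ 6600 m/s

Stage wet mass = m₀ − payload = 35,600 − 1,350 = 34,250 kg.
Stage dry mass = ε × stage wet mass = 0.06 × 34,250 = 2,055 kg.
Burnout mass m_f = stage dry + payload = 2,055 + 1,350 = 3,405 kg.
Rocket equation: Δv = v_e · ln(35,600/3,405) = 2810.0 × ln(10.46) = 2810.0 × 2.3471 ≈ 6595 m/s.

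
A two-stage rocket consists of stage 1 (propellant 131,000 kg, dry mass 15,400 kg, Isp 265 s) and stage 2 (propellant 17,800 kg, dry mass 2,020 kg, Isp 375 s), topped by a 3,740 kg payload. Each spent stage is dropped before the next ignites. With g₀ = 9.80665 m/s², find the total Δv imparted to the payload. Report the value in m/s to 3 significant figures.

Ignition mass of stage 1 = 131,000+15,400 + 17,800+2,020 + 3,740 = 169,960 kg.
Stage 1: m₀ = 169,960 kg, m_f = 169,960 − 131,000 = 38,960 kg; Δv = 265×9.80665×ln(4.362) = 2598.8×1.4730 ≈ 3828 m/s.
Stage 2: m₀ = 23,560 kg, m_f = 23,560 − 17,800 = 5,760 kg; Δv = 375×9.80665×ln(4.09) = 3677.5×1.4086 ≈ 5180 m/s.
Total Δv = 3828 + 5180 = 9008 m/s.

Δv ≈ 9010 m/s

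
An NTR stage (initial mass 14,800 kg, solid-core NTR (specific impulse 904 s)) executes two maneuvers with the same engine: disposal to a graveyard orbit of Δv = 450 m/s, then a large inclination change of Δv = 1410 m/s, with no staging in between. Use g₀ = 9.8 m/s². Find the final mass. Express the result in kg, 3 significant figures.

v_e = Isp · g₀ = 904 × 9.8 = 8859.2 m/s.
After the first burn: m = 14800 × exp(−450/8859.2) = 14800 × 0.95047 = 14,067 kg.
After the second burn: m = 14,067 × exp(−1410/8859.2) = 14,067 × 0.85286 = 11,997.2 kg.

final mass ≈ 12000 kg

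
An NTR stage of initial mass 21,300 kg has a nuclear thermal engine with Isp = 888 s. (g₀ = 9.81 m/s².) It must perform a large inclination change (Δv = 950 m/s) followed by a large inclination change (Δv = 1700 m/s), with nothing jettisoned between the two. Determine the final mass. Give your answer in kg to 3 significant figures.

final mass ≈ 15700 kg

v_e = Isp · g₀ = 888 × 9.81 = 8711.3 m/s.
After the first burn: m = 21300 × exp(−950/8711.3) = 21300 × 0.89668 = 19,099.3 kg.
After the second burn: m = 19,099.3 × exp(−1700/8711.3) = 19,099.3 × 0.82271 = 15,713.2 kg.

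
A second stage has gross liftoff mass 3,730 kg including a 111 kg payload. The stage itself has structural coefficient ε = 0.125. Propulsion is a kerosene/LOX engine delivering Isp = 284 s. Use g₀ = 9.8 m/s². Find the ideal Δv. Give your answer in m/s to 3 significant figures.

Δv ≈ 5260 m/s

Stage wet mass = m₀ − payload = 3,730 − 111 = 3,619 kg.
Stage dry mass = ε × stage wet mass = 0.125 × 3,619 = 452.375 kg.
Burnout mass m_f = stage dry + payload = 452.375 + 111 = 563.375 kg.
v_e = Isp · g₀ = 284 × 9.8 = 2783.2 m/s.
Rocket equation: Δv = v_e · ln(3,730/563.375) = 2783.2 × ln(6.621) = 2783.2 × 1.8902 ≈ 5261 m/s.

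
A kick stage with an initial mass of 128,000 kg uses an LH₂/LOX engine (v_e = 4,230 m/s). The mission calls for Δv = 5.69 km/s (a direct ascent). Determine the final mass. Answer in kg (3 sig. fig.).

m₀/m_f = exp(Δv / v_e) = exp(5690 / 4230.0) = exp(1.3452) = 3.8388.
m_f = m₀ / 3.8388 = 128,000 / 3.8388 = 33,343.8 kg.

final mass ≈ 33300 kg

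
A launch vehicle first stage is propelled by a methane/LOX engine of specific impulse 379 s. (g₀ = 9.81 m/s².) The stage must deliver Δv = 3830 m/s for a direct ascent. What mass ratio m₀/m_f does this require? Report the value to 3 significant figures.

mass ratio ≈ 2.80

v_e = Isp · g₀ = 379 × 9.81 = 3718.0 m/s.
By the Tsiolkovsky rocket equation, m₀/m_f = exp(Δv / v_e) = exp(3830 / 3718.0) = exp(1.0301) = 2.8014.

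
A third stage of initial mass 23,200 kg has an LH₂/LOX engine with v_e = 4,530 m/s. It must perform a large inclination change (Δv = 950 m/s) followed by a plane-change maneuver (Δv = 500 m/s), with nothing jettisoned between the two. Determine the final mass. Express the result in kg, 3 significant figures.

After the first burn: m = 23200 × exp(−950/4530.0) = 23200 × 0.81082 = 18,811 kg.
After the second burn: m = 18,811 × exp(−500/4530.0) = 18,811 × 0.89550 = 16,845.3 kg.

final mass ≈ 16800 kg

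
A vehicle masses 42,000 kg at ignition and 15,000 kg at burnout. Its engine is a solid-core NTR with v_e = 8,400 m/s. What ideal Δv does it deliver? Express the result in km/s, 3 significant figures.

Rocket equation: Δv = v_e · ln(m₀/m_f) = 8400.0 × ln(2.8) = 8400.0 × 1.0296 ≈ 8648.8 m/s.

Δv ≈ 8.65 km/s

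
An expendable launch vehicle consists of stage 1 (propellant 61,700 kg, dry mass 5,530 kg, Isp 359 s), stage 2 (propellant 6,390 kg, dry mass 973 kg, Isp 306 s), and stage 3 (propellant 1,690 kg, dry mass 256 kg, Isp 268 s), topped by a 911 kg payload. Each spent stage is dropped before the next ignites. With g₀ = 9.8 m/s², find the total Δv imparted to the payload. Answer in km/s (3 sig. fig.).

Δv ≈ 10.9 km/s

Ignition mass of stage 1 = 61,700+5,530 + 6,390+973 + 1,690+256 + 911 = 77,450 kg.
Stage 1: m₀ = 77,450 kg, m_f = 77,450 − 61,700 = 15,750 kg; Δv = 359×9.8×ln(4.917) = 3518.2×1.5928 ≈ 5604 m/s.
Stage 2: m₀ = 10,220 kg, m_f = 10,220 − 6,390 = 3,830 kg; Δv = 306×9.8×ln(2.668) = 2998.8×0.9815 ≈ 2943 m/s.
Stage 3: m₀ = 2,857 kg, m_f = 2,857 − 1,690 = 1,167 kg; Δv = 268×9.8×ln(2.448) = 2626.4×0.8953 ≈ 2352 m/s.
Total Δv = 5604 + 2943 + 2352 = 10899 m/s.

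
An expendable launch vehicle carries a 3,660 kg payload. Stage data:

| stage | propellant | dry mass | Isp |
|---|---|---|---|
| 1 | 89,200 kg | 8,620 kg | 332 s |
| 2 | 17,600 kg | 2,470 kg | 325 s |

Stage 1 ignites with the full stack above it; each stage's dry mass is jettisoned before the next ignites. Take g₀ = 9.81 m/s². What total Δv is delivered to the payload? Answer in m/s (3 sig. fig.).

Ignition mass of stage 1 = 89,200+8,620 + 17,600+2,470 + 3,660 = 121,550 kg.
Stage 1: m₀ = 121,550 kg, m_f = 121,550 − 89,200 = 32,350 kg; Δv = 332×9.81×ln(3.757) = 3256.9×1.3237 ≈ 4311 m/s.
Stage 2: m₀ = 23,730 kg, m_f = 23,730 − 17,600 = 6,130 kg; Δv = 325×9.81×ln(3.871) = 3188.2×1.3535 ≈ 4315 m/s.
Total Δv = 4311 + 4315 = 8626 m/s.

Δv ≈ 8630 m/s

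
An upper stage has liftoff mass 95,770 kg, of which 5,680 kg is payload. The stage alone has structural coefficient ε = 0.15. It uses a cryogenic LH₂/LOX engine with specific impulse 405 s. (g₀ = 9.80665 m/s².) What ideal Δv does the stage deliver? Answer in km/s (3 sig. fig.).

Stage wet mass = m₀ − payload = 95,770 − 5,680 = 90,090 kg.
Stage dry mass = ε × stage wet mass = 0.15 × 90,090 = 13,513.5 kg.
Burnout mass m_f = stage dry + payload = 13,513.5 + 5,680 = 19,193.5 kg.
v_e = Isp · g₀ = 405 × 9.80665 = 3971.7 m/s.
Using Δv = v_e ln(m₀/m_f): Δv = v_e · ln(95,770/19,193.5) = 3971.7 × ln(4.99) = 3971.7 × 1.6074 ≈ 6384 m/s.

Δv ≈ 6.38 km/s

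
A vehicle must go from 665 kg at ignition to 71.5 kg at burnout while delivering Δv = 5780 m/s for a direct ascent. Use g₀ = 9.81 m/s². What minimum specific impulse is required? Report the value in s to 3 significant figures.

ln(m₀/m_f) = ln(665/71.5) = ln(9.301) = 2.2301.
v_e = Δv / ln(m₀/m_f) = 5780 / 2.2301 = 2591.8 m/s.
Isp = v_e / g₀ = 2591.8 / 9.81 = 264.2 s.

Isp ≈ 264 s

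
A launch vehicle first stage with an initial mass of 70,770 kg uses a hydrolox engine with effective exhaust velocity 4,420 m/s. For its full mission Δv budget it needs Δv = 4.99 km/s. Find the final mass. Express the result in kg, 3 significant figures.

final mass ≈ 22900 kg

m₀/m_f = exp(Δv / v_e) = exp(4990 / 4420.0) = exp(1.1290) = 3.0924.
m_f = m₀ / 3.0924 = 70,770 / 3.0924 = 22,885.1 kg.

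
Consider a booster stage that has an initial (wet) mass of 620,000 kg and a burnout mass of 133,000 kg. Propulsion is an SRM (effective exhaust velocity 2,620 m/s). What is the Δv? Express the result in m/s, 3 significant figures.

Δv ≈ 4030 m/s

Δv = v_e · ln(m₀/m_f) = 2620.0 × ln(4.662) = 2620.0 × 1.5394 ≈ 4033.2 m/s.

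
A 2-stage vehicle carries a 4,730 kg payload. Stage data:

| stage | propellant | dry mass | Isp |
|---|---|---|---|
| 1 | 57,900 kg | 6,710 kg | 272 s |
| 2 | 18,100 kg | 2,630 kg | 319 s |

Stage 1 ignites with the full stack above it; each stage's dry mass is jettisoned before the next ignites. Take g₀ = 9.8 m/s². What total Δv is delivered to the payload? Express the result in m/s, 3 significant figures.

Ignition mass of stage 1 = 57,900+6,710 + 18,100+2,630 + 4,730 = 90,070 kg.
Stage 1: m₀ = 90,070 kg, m_f = 90,070 − 57,900 = 32,170 kg; Δv = 272×9.8×ln(2.8) = 2665.6×1.0296 ≈ 2744 m/s.
Stage 2: m₀ = 25,460 kg, m_f = 25,460 − 18,100 = 7,360 kg; Δv = 319×9.8×ln(3.459) = 3126.2×1.2410 ≈ 3880 m/s.
Total Δv = 2744 + 3880 = 6624 m/s.

Δv ≈ 6620 m/s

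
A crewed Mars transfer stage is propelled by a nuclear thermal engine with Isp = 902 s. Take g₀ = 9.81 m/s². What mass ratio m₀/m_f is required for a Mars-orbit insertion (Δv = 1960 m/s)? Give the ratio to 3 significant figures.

mass ratio ≈ 1.25

v_e = Isp · g₀ = 902 × 9.81 = 8848.6 m/s.
By the Tsiolkovsky rocket equation, m₀/m_f = exp(Δv / v_e) = exp(1960 / 8848.6) = exp(0.2215) = 1.2480.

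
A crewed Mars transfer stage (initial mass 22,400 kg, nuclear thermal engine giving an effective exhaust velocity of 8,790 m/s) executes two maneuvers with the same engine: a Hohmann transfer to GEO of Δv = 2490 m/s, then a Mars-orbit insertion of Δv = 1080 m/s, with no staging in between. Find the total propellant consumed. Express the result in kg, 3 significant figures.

After the first burn: m = 22400 × exp(−2490/8790.0) = 22400 × 0.75331 = 16,874.1 kg.
After the second burn: m = 16,874.1 × exp(−1080/8790.0) = 16,874.1 × 0.88438 = 14,923.1 kg.
Total propellant = m₀ − m_final = 22400 − 14,923.1 = 7,476.9 kg.

total propellant consumed ≈ 7480 kg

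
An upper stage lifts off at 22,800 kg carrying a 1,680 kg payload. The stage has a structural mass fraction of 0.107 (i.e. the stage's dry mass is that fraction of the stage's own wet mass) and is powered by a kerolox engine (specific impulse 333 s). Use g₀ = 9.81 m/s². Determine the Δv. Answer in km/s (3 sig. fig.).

Stage wet mass = m₀ − payload = 22,800 − 1,680 = 21,120 kg.
Stage dry mass = ε × stage wet mass = 0.107 × 21,120 = 2,259.84 kg.
Burnout mass m_f = stage dry + payload = 2,259.84 + 1,680 = 3,939.84 kg.
v_e = Isp · g₀ = 333 × 9.81 = 3266.7 m/s.
From the ideal rocket equation, Δv = v_e · ln(22,800/3,939.84) = 3266.7 × ln(5.787) = 3266.7 × 1.7556 ≈ 5735 m/s.

Δv ≈ 5.74 km/s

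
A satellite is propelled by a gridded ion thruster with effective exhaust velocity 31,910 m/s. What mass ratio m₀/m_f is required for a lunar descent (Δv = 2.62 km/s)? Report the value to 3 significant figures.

From the ideal rocket equation, m₀/m_f = exp(Δv / v_e) = exp(2620 / 31910.0) = exp(0.0821) = 1.0856.

mass ratio ≈ 1.09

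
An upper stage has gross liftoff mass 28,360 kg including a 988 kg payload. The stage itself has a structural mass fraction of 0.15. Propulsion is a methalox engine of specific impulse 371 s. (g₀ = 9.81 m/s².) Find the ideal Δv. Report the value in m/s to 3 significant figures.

Stage wet mass = m₀ − payload = 28,360 − 988 = 27,372 kg.
Stage dry mass = ε × stage wet mass = 0.15 × 27,372 = 4,105.8 kg.
Burnout mass m_f = stage dry + payload = 4,105.8 + 988 = 5,093.8 kg.
v_e = Isp · g₀ = 371 × 9.81 = 3639.5 m/s.
From the ideal rocket equation, Δv = v_e · ln(28,360/5,093.8) = 3639.5 × ln(5.568) = 3639.5 × 1.7170 ≈ 6249 m/s.

Δv ≈ 6250 m/s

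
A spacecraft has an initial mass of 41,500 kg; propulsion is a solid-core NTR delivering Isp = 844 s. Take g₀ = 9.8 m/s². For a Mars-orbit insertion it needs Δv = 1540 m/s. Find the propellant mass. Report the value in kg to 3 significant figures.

v_e = Isp · g₀ = 844 × 9.8 = 8271.2 m/s.
m₀/m_f = exp(Δv / v_e) = exp(1540 / 8271.2) = exp(0.1862) = 1.2046.
m_f = 41,500 / 1.2046 = 34,451.3 kg, so propellant = m₀ − m_f = 41,500 − 34,451.3 = 7,048.7 kg.

propellant mass ≈ 7050 kg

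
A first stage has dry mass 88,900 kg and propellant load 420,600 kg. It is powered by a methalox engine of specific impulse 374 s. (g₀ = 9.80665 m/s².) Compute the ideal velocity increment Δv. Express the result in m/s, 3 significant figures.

v_e = Isp · g₀ = 374 × 9.80665 = 3667.7 m/s.
m₀ = m_dry + m_prop = 88,900 + 420,600 = 509,500 kg.
Rocket equation: Δv = v_e · ln(m₀/m_f) = 3667.7 × ln(5.731) = 3667.7 × 1.7459 ≈ 6403.5 m/s.

Δv ≈ 6400 m/s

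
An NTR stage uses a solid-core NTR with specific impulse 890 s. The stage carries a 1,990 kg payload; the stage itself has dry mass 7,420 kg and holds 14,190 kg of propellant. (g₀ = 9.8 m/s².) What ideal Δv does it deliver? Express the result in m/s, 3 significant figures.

Δv ≈ 8020 m/s

v_e = Isp · g₀ = 890 × 9.8 = 8722.0 m/s.
m₀ = payload + dry + propellant = 1,990 + 7,420 + 14,190 = 23,600 kg.
m_f = payload + dry = 1,990 + 7,420 = 9,410 kg.
From the ideal rocket equation, Δv = v_e · ln(m₀/m_f) = 8722.0 × ln(2.508) = 8722.0 × 0.9195 ≈ 8019.7 m/s.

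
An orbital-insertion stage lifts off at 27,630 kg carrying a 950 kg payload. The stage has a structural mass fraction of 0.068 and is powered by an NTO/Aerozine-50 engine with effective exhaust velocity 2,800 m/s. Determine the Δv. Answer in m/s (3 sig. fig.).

Stage wet mass = m₀ − payload = 27,630 − 950 = 26,680 kg.
Stage dry mass = ε × stage wet mass = 0.068 × 26,680 = 1,814.24 kg.
Burnout mass m_f = stage dry + payload = 1,814.24 + 950 = 2,764.24 kg.
By the Tsiolkovsky rocket equation, Δv = v_e · ln(27,630/2,764.24) = 2800.0 × ln(9.996) = 2800.0 × 2.3021 ≈ 6446 m/s.

Δv ≈ 6450 m/s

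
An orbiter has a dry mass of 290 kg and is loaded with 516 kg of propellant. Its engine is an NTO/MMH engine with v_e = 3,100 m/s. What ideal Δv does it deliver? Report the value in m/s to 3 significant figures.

Δv ≈ 3170 m/s

m₀ = m_dry + m_prop = 290 + 516 = 806 kg.
By the Tsiolkovsky rocket equation, Δv = v_e · ln(m₀/m_f) = 3100.0 × ln(2.779) = 3100.0 × 1.0222 ≈ 3168.8 m/s.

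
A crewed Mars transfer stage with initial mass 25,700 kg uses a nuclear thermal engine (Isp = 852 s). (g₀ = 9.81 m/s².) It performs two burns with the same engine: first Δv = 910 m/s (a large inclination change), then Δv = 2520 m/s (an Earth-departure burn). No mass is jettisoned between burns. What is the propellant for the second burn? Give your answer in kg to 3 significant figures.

v_e = Isp · g₀ = 852 × 9.81 = 8358.1 m/s.
After the first burn: m = 25700 × exp(−910/8358.1) = 25700 × 0.89684 = 23,048.8 kg.
After the second burn: m = 23,048.8 × exp(−2520/8358.1) = 23,048.8 × 0.73971 = 17,049.4 kg.
Second-burn propellant = 23,048.8 − 17,049.4 = 5,999.4 kg.

propellant for the second burn ≈ 6000 kg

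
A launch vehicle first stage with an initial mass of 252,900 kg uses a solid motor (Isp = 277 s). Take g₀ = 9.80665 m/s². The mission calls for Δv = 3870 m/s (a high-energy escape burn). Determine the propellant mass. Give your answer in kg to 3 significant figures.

v_e = Isp · g₀ = 277 × 9.80665 = 2716.4 m/s.
m₀/m_f = exp(Δv / v_e) = exp(3870 / 2716.4) = exp(1.4247) = 4.1564.
m_f = 252,900 / 4.1564 = 60,845.9 kg, so propellant = m₀ − m_f = 252,900 − 60,845.9 = 192,054.1 kg.

propellant mass ≈ 192000 kg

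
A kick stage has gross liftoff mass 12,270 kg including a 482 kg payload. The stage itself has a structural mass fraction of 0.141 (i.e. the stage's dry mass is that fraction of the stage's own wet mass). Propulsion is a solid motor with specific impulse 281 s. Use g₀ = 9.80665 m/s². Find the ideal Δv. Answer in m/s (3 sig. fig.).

Stage wet mass = m₀ − payload = 12,270 − 482 = 11,788 kg.
Stage dry mass = ε × stage wet mass = 0.141 × 11,788 = 1,662.11 kg.
Burnout mass m_f = stage dry + payload = 1,662.11 + 482 = 2,144.11 kg.
v_e = Isp · g₀ = 281 × 9.80665 = 2755.7 m/s.
Rocket equation: Δv = v_e · ln(12,270/2,144.11) = 2755.7 × ln(5.723) = 2755.7 × 1.7444 ≈ 4807 m/s.

Δv ≈ 4810 m/s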